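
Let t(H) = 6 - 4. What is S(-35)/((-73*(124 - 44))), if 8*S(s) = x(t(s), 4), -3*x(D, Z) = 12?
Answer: 1/11680 ≈ 8.5616e-5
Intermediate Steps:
t(H) = 2
x(D, Z) = -4 (x(D, Z) = -⅓*12 = -4)
S(s) = -½ (S(s) = (⅛)*(-4) = -½)
S(-35)/((-73*(124 - 44))) = -(-1/(73*(124 - 44)))/2 = -1/(2*((-73*80))) = -½/(-5840) = -½*(-1/5840) = 1/11680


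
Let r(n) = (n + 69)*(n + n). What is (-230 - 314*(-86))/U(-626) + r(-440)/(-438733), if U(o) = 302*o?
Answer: -36734167151/41471675558 ≈ -0.88577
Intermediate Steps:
r(n) = 2*n*(69 + n) (r(n) = (69 + n)*(2*n) = 2*n*(69 + n))
(-230 - 314*(-86))/U(-626) + r(-440)/(-438733) = (-230 - 314*(-86))/((302*(-626))) + (2*(-440)*(69 - 440))/(-438733) = (-230 + 27004)/(-189052) + (2*(-440)*(-371))*(-1/438733) = 26774*(-1/189052) + 326480*(-1/438733) = -13387/94526 - 326480/438733 = -36734167151/41471675558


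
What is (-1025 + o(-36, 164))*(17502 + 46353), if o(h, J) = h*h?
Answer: 17304705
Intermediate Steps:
o(h, J) = h²
(-1025 + o(-36, 164))*(17502 + 46353) = (-1025 + (-36)²)*(17502 + 46353) = (-1025 + 1296)*63855 = 271*63855 = 17304705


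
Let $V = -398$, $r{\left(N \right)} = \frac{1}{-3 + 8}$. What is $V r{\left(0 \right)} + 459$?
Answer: $\frac{1897}{5} \approx 379.4$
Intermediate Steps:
$r{\left(N \right)} = \frac{1}{5}$
$V r{\left(0 \right)} + 459 = \left(-398\right) \frac{1}{5} + 459 = - \frac{398}{5} + 459 = \frac{1897}{5}$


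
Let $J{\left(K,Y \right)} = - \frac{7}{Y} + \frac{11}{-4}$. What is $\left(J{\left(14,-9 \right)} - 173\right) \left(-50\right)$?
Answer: $\frac{157475}{18} \approx 8748.6$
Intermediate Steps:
$J{\left(K,Y \right)} = - \frac{11}{4} - \frac{7}{Y}$ ($J{\left(K,Y \right)} = - \frac{7}{Y} + 11 \left(- \frac{1}{4}\right) = - \frac{7}{Y} - \frac{11}{4} = - \frac{11}{4} - \frac{7}{Y}$)
$\left(J{\left(14,-9 \right)} - 173\right) \left(-50\right) = \left(\left(- \frac{11}{4} - \frac{7}{-9}\right) - 173\right) \left(-50\right) = \left(\left(- \frac{11}{4} - - \frac{7}{9}\right) - 173\right) \left(-50\right) = \left(\left(- \frac{11}{4} + \frac{7}{9}\right) - 173\right) \left(-50\right) = \left(- \frac{71}{36} - 173\right) \left(-50\right) = \left(- \frac{6299}{36}\right) \left(-50\right) = \frac{157475}{18}$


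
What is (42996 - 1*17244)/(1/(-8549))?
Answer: -220153848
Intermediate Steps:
(42996 - 1*17244)/(1/(-8549)) = (42996 - 17244)/(-1/8549) = 25752*(-8549) = -220153848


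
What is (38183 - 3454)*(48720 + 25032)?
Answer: 2561333208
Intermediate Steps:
(38183 - 3454)*(48720 + 25032) = 34729*73752 = 2561333208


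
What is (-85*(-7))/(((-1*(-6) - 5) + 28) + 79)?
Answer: 595/108 ≈ 5.5093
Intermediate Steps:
(-85*(-7))/(((-1*(-6) - 5) + 28) + 79) = 595/(((6 - 5) + 28) + 79) = 595/((1 + 28) + 79) = 595/(29 + 79) = 595/108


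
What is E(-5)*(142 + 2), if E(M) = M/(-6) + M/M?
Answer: 264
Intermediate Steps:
E(M) = 1 - M/6 (E(M) = M*(-⅙) + 1 = -M/6 + 1 = 1 - M/6)
E(-5)*(142 + 2) = (1 - ⅙*(-5))*(142 + 2) = (1 + ⅚)*144 = (11/6)*144 = 264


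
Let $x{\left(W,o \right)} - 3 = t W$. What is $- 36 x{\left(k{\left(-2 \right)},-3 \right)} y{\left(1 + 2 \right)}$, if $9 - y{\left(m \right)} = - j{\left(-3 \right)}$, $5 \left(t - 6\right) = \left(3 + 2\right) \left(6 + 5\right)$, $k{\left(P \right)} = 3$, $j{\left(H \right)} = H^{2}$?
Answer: $-34992$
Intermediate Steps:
$t = 17$ ($t = 6 + \frac{\left(3 + 2\right) \left(6 + 5\right)}{5} = 6 + \frac{5 \cdot 11}{5} = 6 + \frac{1}{5} \cdot 55 = 6 + 11 = 17$)
$x{\left(W,o \right)} = 3 + 17 W$
$y{\left(m \right)} = 18$ ($y{\left(m \right)} = 9 - - \left(-3\right)^{2} = 9 - \left(-1\right) 9 = 9 - -9 = 9 + 9 = 18$)
$- 36 x{\left(k{\left(-2 \right)},-3 \right)} y{\left(1 + 2 \right)} = - 36 \left(3 + 17 \cdot 3\right) 18 = - 36 \left(3 + 51\right) 18 = \left(-36\right) 54 \cdot 18 = \left(-1944\right) 18 = -34992$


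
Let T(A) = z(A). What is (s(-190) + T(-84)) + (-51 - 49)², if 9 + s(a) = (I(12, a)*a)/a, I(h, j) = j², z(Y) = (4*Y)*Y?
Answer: 74315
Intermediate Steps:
z(Y) = 4*Y²
T(A) = 4*A²
s(a) = -9 + a² (s(a) = -9 + (a²*a)/a = -9 + a³/a = -9 + a²)
(s(-190) + T(-84)) + (-51 - 49)² = ((-9 + (-190)²) + 4*(-84)²) + (-51 - 49)² = ((-9 + 36100) + 4*7056) + (-100)² = (36091 + 28224) + 10000 = 64315 + 10000 = 74315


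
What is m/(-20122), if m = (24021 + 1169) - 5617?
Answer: -19573/20122 ≈ -0.97272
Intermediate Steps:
m = 19573 (m = 25190 - 5617 = 19573)
m/(-20122) = 19573/(-20122) = 19573*(-1/20122) = -19573/20122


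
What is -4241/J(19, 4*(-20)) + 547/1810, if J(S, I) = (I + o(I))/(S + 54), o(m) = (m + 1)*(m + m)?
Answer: -55349301/2273360 ≈ -24.347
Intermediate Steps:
o(m) = 2*m*(1 + m) (o(m) = (1 + m)*(2*m) = 2*m*(1 + m))
J(S, I) = (I + 2*I*(1 + I))/(54 + S) (J(S, I) = (I + 2*I*(1 + I))/(S + 54) = (I + 2*I*(1 + I))/(54 + S))
-4241/J(19, 4*(-20)) + 547/1810 = -4241*(-(54 + 19)/(80*(3 + 2*(4*(-20))))) + 547/1810 = -4241*(-73/(80*(3 + 2*(-80)))) + 547*(1/1810) = -4241*(-73/(80*(3 - 160))) + 547/1810 = -4241/((-80*1/73*(-157))) + 547/1810 = -4241/12560/73 + 547/1810 = -4241*73/12560 + 547/1810 = -309593/12560 + 547/1810 = -55349301/2273360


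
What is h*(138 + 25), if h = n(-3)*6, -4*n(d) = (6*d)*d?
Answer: -13203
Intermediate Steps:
n(d) = -3*d²/2 (n(d) = -6*d*d/4 = -3*d²/2)
h = -81 (h = -3/2*(-3)²*6 = -3/2*9*6 = -27/2*6 = -81)
h*(138 + 25) = -81*(138 + 25) = -81*163 = -13203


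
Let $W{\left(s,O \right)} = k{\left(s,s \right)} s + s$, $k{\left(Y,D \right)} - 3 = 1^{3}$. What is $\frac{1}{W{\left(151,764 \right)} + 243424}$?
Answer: $\frac{1}{244179} \approx 4.0954 \cdot 10^{-6}$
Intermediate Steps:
$k{\left(Y,D \right)} = 4$ ($k{\left(Y,D \right)} = 3 + 1^{3} = 3 + 1 = 4$)
$W{\left(s,O \right)} = 5 s$ ($W{\left(s,O \right)} = 4 s + s = 5 s$)
$\frac{1}{W{\left(151,764 \right)} + 243424} = \frac{1}{5 \cdot 151 + 243424} = \frac{1}{755 + 243424} = \frac{1}{244179}$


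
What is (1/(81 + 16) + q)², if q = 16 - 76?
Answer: 33860761/9409 ≈ 3598.8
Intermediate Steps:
q = -60
(1/(81 + 16) + q)² = (1/(81 + 16) - 60)² = (1/97 - 60)² = (-5819/97)² = 33860761/9409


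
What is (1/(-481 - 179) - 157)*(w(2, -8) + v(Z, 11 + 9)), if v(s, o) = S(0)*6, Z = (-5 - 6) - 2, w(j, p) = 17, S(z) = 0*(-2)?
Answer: -1761557/660 ≈ -2669.0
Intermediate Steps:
S(z) = 0
Z = -13 (Z = -11 - 2 = -13)
v(s, o) = 0 (v(s, o) = 0*6 = 0)
(1/(-481 - 179) - 157)*(w(2, -8) + v(Z, 11 + 9)) = (1/(-481 - 179) - 157)*(17 + 0) = (1/(-660) - 157)*17 = (-1/660 - 157)*17 = -103621/660*17 = -1761557/660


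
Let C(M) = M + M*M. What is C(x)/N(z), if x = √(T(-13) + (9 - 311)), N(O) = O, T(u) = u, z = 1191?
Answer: -105/397 + I*√35/397 ≈ -0.26448 + 0.014902*I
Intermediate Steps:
x = 3*I*√35 (x = √(-13 + (9 - 311)) = √(-13 - 302) = √(-315) = 3*I*√35 ≈ 17.748*I)
C(M) = M + M²
C(x)/N(z) = ((3*I*√35)*(1 + 3*I*√35))/1191 = (3*I*√35*(1 + 3*I*√35))*(1/1191) = I*√35*(1 + 3*I*√35)/397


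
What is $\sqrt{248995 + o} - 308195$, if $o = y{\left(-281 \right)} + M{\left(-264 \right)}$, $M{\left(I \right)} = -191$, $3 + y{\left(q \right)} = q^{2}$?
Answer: $-308195 + 3 \sqrt{36418} \approx -3.0762 \cdot 10^{5}$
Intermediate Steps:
$y{\left(q \right)} = -3 + q^{2}$
$o = 78767$ ($o = \left(-3 + \left(-281\right)^{2}\right) - 191 = \left(-3 + 78961\right) - 191 = 78958 - 191 = 78767$)
$\sqrt{248995 + o} - 308195 = \sqrt{248995 + 78767} - 308195 = \sqrt{327762} - 308195 = 3 \sqrt{36418} - 308195 = -308195 + 3 \sqrt{36418}$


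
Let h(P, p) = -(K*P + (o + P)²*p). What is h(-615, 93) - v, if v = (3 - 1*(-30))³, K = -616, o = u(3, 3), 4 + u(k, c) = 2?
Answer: -35818854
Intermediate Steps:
u(k, c) = -2 (u(k, c) = -4 + 2 = -2)
o = -2
v = 35937 (v = (3 + 30)³ = 33³ = 35937)
h(P, p) = 616*P - p*(-2 + P)² (h(P, p) = -(-616*P + (-2 + P)²*p) = -(-616*P + p*(-2 + P)²) = 616*P - p*(-2 + P)²)
h(-615, 93) - v = (616*(-615) - 1*93*(-2 - 615)²) - 1*35937 = (-378840 - 1*93*(-617)²) - 35937 = (-378840 - 1*93*380689) - 35937 = (-378840 - 35404077) - 35937 = -35782917 - 35937 = -35818854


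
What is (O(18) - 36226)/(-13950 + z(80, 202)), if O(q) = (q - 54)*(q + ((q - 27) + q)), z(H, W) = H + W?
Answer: 18599/6834 ≈ 2.7215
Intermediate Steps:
O(q) = (-54 + q)*(-27 + 3*q) (O(q) = (-54 + q)*(q + ((-27 + q) + q)) = (-54 + q)*(q + (-27 + 2*q)) = (-54 + q)*(-27 + 3*q))
(O(18) - 36226)/(-13950 + z(80, 202)) = ((1458 - 189*18 + 3*18**2) - 36226)/(-13950 + (80 + 202)) = ((1458 - 3402 + 3*324) - 36226)/(-13950 + 282) = ((1458 - 3402 + 972) - 36226)/(-13668) = (-972 - 36226)*(-1/13668) = -37198*(-1/13668) = 18599/6834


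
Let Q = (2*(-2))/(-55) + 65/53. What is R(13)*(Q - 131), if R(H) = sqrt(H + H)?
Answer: -378078*sqrt(26)/2915 ≈ -661.35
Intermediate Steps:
Q = 3787/2915 (Q = -4*(-1/55) + 65*(1/53) = 4/55 + 65/53 = 3787/2915 ≈ 1.2991)
R(H) = sqrt(2)*sqrt(H) (R(H) = sqrt(2*H) = sqrt(2)*sqrt(H))
R(13)*(Q - 131) = (sqrt(2)*sqrt(13))*(3787/2915 - 131) = sqrt(26)*(-378078/2915) = -378078*sqrt(26)/2915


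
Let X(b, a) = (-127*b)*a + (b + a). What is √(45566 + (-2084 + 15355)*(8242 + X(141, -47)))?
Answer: √11279931081 ≈ 1.0621e+5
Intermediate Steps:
X(b, a) = a + b - 127*a*b (X(b, a) = -127*a*b + (a + b) = a + b - 127*a*b)
√(45566 + (-2084 + 15355)*(8242 + X(141, -47))) = √(45566 + (-2084 + 15355)*(8242 + (-47 + 141 - 127*(-47)*141))) = √(45566 + 13271*(8242 + (-47 + 141 + 841629))) = √(45566 + 13271*(8242 + 841723)) = √(45566 + 13271*849965) = √(45566 + 11279885515) = √11279931081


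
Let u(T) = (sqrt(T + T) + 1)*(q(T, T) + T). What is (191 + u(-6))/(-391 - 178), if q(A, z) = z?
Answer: -179/569 + 24*I*sqrt(3)/569 ≈ -0.31459 + 0.073057*I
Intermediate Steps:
u(T) = 2*T*(1 + sqrt(2)*sqrt(T)) (u(T) = (sqrt(T + T) + 1)*(T + T) = (sqrt(2*T) + 1)*(2*T) = (sqrt(2)*sqrt(T) + 1)*(2*T) = (1 + sqrt(2)*sqrt(T))*(2*T) = 2*T*(1 + sqrt(2)*sqrt(T)))
(191 + u(-6))/(-391 - 178) = (191 + (2*(-6) + 2*sqrt(2)*(-6)**(3/2)))/(-391 - 178) = (191 + (-12 + 2*sqrt(2)*(-6*I*sqrt(6))))/(-569) = -(191 + (-12 - 24*I*sqrt(3)))/569 = -(179 - 24*I*sqrt(3))/569 = -179/569 + 24*I*sqrt(3)/569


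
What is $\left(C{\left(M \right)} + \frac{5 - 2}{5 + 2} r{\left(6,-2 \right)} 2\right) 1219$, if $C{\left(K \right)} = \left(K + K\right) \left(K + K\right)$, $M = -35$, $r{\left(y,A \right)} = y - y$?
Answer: $5973100$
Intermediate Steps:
$r{\left(y,A \right)} = 0$
$C{\left(K \right)} = 4 K^{2}$ ($C{\left(K \right)} = 2 K 2 K = 4 K^{2}$)
$\left(C{\left(M \right)} + \frac{5 - 2}{5 + 2} r{\left(6,-2 \right)} 2\right) 1219 = \left(4 \left(-35\right)^{2} + \frac{5 - 2}{5 + 2} \cdot 0 \cdot 2\right) 1219 = \left(4 \cdot 1225 + \frac{3}{7} \cdot 0 \cdot 2\right) 1219 = \left(4900 + 3 \cdot \frac{1}{7} \cdot 0 \cdot 2\right) 1219 = \left(4900 + \frac{3}{7} \cdot 0 \cdot 2\right) 1219 = \left(4900 + 0 \cdot 2\right) 1219 = \left(4900 + 0\right) 1219 = 4900 \cdot 1219 = 5973100$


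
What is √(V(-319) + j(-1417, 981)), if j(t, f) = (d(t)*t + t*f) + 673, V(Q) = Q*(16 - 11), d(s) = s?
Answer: √616890 ≈ 785.42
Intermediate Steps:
V(Q) = 5*Q (V(Q) = Q*5 = 5*Q)
j(t, f) = 673 + t² + f*t (j(t, f) = (t*t + t*f) + 673 = (t² + f*t) + 673 = 673 + t² + f*t)
√(V(-319) + j(-1417, 981)) = √(5*(-319) + (673 + (-1417)² + 981*(-1417))) = √(-1595 + (673 + 2007889 - 1390077)) = √(-1595 + 618485) = √616890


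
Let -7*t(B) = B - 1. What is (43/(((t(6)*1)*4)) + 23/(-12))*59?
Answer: -30031/30 ≈ -1001.0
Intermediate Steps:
t(B) = ⅐ - B/7 (t(B) = -(B - 1)/7 = -(-1 + B)/7 = ⅐ - B/7)
(43/(((t(6)*1)*4)) + 23/(-12))*59 = (43/((((⅐ - ⅐*6)*1)*4)) + 23/(-12))*59 = (43/((((⅐ - 6/7)*1)*4)) + 23*(-1/12))*59 = (43/((-5/7*1*4)) - 23/12)*59 = (43/((-5/7*4)) - 23/12)*59 = (43/(-20/7) - 23/12)*59 = (43*(-7/20) - 23/12)*59 = (-301/20 - 23/12)*59 = -509/30*59 = -30031/30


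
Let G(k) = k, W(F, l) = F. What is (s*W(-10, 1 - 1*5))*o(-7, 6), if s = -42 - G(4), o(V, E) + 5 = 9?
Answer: 1840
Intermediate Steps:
o(V, E) = 4 (o(V, E) = -5 + 9 = 4)
s = -46 (s = -42 - 1*4 = -42 - 4 = -46)
(s*W(-10, 1 - 1*5))*o(-7, 6) = -46*(-10)*4 = 460*4 = 1840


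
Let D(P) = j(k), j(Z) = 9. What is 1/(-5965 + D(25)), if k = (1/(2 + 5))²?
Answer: -1/5956 ≈ -0.00016790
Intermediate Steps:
k = 1/49 (k = (1/7)² = (⅐)² = 1/49 ≈ 0.020408)
D(P) = 9
1/(-5965 + D(25)) = 1/(-5965 + 9) = 1/(-5956) = -1/5956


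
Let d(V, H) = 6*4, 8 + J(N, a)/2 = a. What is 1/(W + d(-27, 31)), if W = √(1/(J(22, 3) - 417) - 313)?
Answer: 2562/94901 - I*√14267351/189802 ≈ 0.026997 - 0.019901*I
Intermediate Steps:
J(N, a) = -16 + 2*a
d(V, H) = 24
W = 2*I*√14267351/427 (W = √(1/((-16 + 2*3) - 417) - 313) = √(1/((-16 + 6) - 417) - 313) = √(1/(-10 - 417) - 313) = √(1/(-427) - 313) = √(-1/427 - 313) = √(-133652/427) = 2*I*√14267351/427 ≈ 17.692*I)
1/(W + d(-27, 31)) = 1/(2*I*√14267351/427 + 24) = 1/(24 + 2*I*√14267351/427)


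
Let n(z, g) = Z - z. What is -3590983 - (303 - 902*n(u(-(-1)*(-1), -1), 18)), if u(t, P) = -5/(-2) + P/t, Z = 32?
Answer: -3565579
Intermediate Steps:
u(t, P) = 5/2 + P/t (u(t, P) = -5*(-1/2) + P/t = 5/2 + P/t)
n(z, g) = 32 - z
-3590983 - (303 - 902*n(u(-(-1)*(-1), -1), 18)) = -3590983 - (303 - 902*(32 - (5/2 - 1/((-(-1)*(-1)))))) = -3590983 - (303 - 902*(32 - (5/2 - 1/((-1*1))))) = -3590983 - (303 - 902*(32 - (5/2 - 1/(-1)))) = -3590983 - (303 - 902*(32 - (5/2 - 1*(-1)))) = -3590983 - (303 - 902*(32 - (5/2 + 1))) = -3590983 - (303 - 902*(32 - 1*7/2)) = -3590983 - (303 - 902*(32 - 7/2)) = -3590983 - (303 - 902*57/2) = -3590983 - (303 - 25707) = -3590983 - 1*(-25404) = -3590983 + 25404 = -3565579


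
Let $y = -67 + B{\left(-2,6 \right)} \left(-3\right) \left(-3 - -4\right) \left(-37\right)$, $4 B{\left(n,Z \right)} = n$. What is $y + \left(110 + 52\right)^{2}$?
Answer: $\frac{52243}{2} \approx 26122.0$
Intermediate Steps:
$B{\left(n,Z \right)} = \frac{n}{4}$
$y = - \frac{245}{2}$ ($y = -67 + \frac{1}{4} \left(-2\right) \left(-3\right) \left(-3 - -4\right) \left(-37\right) = -67 + \left(- \frac{1}{2}\right) \left(-3\right) \left(-3 + 4\right) \left(-37\right) = -67 + \frac{3}{2} \cdot 1 \left(-37\right) = -67 + \frac{3}{2} \left(-37\right) = -67 - \frac{111}{2} = - \frac{245}{2} \approx -122.5$)
$y + \left(110 + 52\right)^{2} = - \frac{245}{2} + \left(110 + 52\right)^{2} = - \frac{245}{2} + 162^{2} = - \frac{245}{2} + 26244 = \frac{52243}{2}$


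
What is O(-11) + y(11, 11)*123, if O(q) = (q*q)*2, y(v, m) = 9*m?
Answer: 12419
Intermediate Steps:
O(q) = 2*q**2 (O(q) = q**2*2 = 2*q**2)
O(-11) + y(11, 11)*123 = 2*(-11)**2 + (9*11)*123 = 2*121 + 99*123 = 242 + 12177 = 12419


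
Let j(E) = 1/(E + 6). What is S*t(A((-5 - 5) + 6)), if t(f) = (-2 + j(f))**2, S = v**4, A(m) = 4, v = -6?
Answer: 116964/25 ≈ 4678.6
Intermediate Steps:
j(E) = 1/(6 + E)
S = 1296 (S = (-6)**4 = 1296)
t(f) = (-2 + 1/(6 + f))**2
S*t(A((-5 - 5) + 6)) = 1296*((11 + 2*4)**2/(6 + 4)**2) = 1296*((11 + 8)**2/10**2) = 1296*((1/100)*19**2) = 1296*((1/100)*361) = 1296*(361/100) = 116964/25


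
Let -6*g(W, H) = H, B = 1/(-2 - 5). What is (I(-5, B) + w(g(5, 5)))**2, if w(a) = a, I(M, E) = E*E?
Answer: 57121/86436 ≈ 0.66085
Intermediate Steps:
B = -1/7 (B = 1/(-7) = -1/7 ≈ -0.14286)
g(W, H) = -H/6
I(M, E) = E**2
(I(-5, B) + w(g(5, 5)))**2 = ((-1/7)**2 - 1/6*5)**2 = (1/49 - 5/6)**2 = (-239/294)**2 = 57121/86436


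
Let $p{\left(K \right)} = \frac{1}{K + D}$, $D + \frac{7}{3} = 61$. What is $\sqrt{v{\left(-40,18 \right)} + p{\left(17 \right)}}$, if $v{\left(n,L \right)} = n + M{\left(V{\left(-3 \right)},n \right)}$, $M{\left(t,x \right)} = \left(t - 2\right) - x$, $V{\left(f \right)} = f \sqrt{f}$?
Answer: $\frac{\sqrt{-102377 - 154587 i \sqrt{3}}}{227} \approx 1.3372 - 1.9429 i$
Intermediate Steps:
$V{\left(f \right)} = f^{\frac{3}{2}}$
$M{\left(t,x \right)} = -2 + t - x$ ($M{\left(t,x \right)} = \left(-2 + t\right) - x = -2 + t - x$)
$D = \frac{176}{3}$ ($D = - \frac{7}{3} + 61 = \frac{176}{3} \approx 58.667$)
$v{\left(n,L \right)} = -2 - 3 i \sqrt{3}$ ($v{\left(n,L \right)} = n - \left(2 + n + 3 i \sqrt{3}\right) = -2 - 3 i \sqrt{3}$)
$p{\left(K \right)} = \frac{1}{\frac{176}{3} + K}$ ($p{\left(K \right)} = \frac{1}{K + \frac{176}{3}} = \frac{1}{\frac{176}{3} + K}$)
$\sqrt{v{\left(-40,18 \right)} + p{\left(17 \right)}} = \sqrt{\left(-2 - 3 i \sqrt{3}\right) + \frac{3}{176 + 3 \cdot 17}} = \sqrt{\left(-2 - 3 i \sqrt{3}\right) + \frac{3}{176 + 51}} = \sqrt{\left(-2 - 3 i \sqrt{3}\right) + \frac{3}{227}} = \sqrt{- \frac{451}{227} - 3 i \sqrt{3}}$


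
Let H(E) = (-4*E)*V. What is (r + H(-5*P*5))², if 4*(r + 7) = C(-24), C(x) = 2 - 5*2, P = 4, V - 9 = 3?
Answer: 22953681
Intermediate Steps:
V = 12 (V = 9 + 3 = 12)
H(E) = -48*E (H(E) = -4*E*12 = -48*E)
C(x) = -8 (C(x) = 2 - 10 = -8)
r = -9 (r = -7 + (¼)*(-8) = -7 - 2 = -9)
(r + H(-5*P*5))² = (-9 - 48*(-5*4)*5)² = (-9 - (-960)*5)² = (-9 - 48*(-100))² = (-9 + 4800)² = 4791² = 22953681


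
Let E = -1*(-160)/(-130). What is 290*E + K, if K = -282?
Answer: -8306/13 ≈ -638.92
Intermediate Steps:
E = -16/13 (E = 160*(-1/130) = -16/13 ≈ -1.2308)
290*E + K = 290*(-16/13) - 282 = -4640/13 - 282 = -8306/13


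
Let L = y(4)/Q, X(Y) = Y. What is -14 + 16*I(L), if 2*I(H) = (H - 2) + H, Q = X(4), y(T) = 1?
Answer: -26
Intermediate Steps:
Q = 4
L = ¼ (L = 1/4 = 1*(¼) = ¼ ≈ 0.25000)
I(H) = -1 + H (I(H) = ((H - 2) + H)/2 = ((-2 + H) + H)/2 = (-2 + 2*H)/2 = -1 + H)
-14 + 16*I(L) = -14 + 16*(-1 + ¼) = -14 + 16*(-¾) = -14 - 12 = -26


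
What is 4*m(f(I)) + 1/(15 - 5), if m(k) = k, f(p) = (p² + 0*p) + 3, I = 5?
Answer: 1121/10 ≈ 112.10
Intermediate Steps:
f(p) = 3 + p² (f(p) = (p² + 0) + 3 = p² + 3 = 3 + p²)
4*m(f(I)) + 1/(15 - 5) = 4*(3 + 5²) + 1/(15 - 5) = 4*(3 + 25) + 1/10 = 4*28 + ⅒ = 112 + ⅒ = 1121/10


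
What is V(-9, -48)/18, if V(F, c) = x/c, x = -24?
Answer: 1/36 ≈ 0.027778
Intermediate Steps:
V(F, c) = -24/c
V(-9, -48)/18 = -24/(-48)/18 = -24*(-1/48)*(1/18) = (1/2)*(1/18) = 1/36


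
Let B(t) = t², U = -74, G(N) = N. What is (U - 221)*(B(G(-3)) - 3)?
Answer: -1770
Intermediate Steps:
(U - 221)*(B(G(-3)) - 3) = (-74 - 221)*((-3)² - 3) = -295*(9 - 3) = -295*6 = -1770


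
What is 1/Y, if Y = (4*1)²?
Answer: 1/16 ≈ 0.062500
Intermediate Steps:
Y = 16 (Y = 4² = 16)
1/Y = 1/16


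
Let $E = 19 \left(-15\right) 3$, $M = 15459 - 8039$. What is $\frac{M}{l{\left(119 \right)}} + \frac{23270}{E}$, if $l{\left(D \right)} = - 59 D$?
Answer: $- \frac{4849222}{171513} \approx -28.273$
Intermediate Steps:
$M = 7420$
$E = -855$ ($E = \left(-285\right) 3 = -855$)
$\frac{M}{l{\left(119 \right)}} + \frac{23270}{E} = \frac{7420}{\left(-59\right) 119} + \frac{23270}{-855} = \frac{7420}{-7021} + 23270 \left(- \frac{1}{855}\right) = 7420 \left(- \frac{1}{7021}\right) - \frac{4654}{171} = - \frac{1060}{1003} - \frac{4654}{171} = - \frac{4849222}{171513}$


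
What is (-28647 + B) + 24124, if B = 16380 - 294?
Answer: 11563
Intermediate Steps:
B = 16086
(-28647 + B) + 24124 = (-28647 + 16086) + 24124 = -12561 + 24124 = 11563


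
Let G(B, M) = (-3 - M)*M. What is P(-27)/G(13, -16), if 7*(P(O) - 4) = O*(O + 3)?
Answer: -13/28 ≈ -0.46429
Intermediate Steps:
P(O) = 4 + O*(3 + O)/7 (P(O) = 4 + (O*(O + 3))/7 = 4 + (O*(3 + O))/7 = 4 + O*(3 + O)/7)
G(B, M) = M*(-3 - M)
P(-27)/G(13, -16) = (4 + (⅐)*(-27)² + (3/7)*(-27))/((-1*(-16)*(3 - 16))) = (4 + (⅐)*729 - 81/7)/((-1*(-16)*(-13))) = (4 + 729/7 - 81/7)/(-208) = (676/7)*(-1/208) = -13/28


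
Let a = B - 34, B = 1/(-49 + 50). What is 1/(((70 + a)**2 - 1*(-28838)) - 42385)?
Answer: -1/12178 ≈ -8.2115e-5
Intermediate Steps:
B = 1 (B = 1/1 = 1)
a = -33 (a = 1 - 34 = -33)
1/(((70 + a)**2 - 1*(-28838)) - 42385) = 1/(((70 - 33)**2 - 1*(-28838)) - 42385) = 1/((37**2 + 28838) - 42385) = 1/((1369 + 28838) - 42385) = 1/(30207 - 42385) = 1/(-12178) = -1/12178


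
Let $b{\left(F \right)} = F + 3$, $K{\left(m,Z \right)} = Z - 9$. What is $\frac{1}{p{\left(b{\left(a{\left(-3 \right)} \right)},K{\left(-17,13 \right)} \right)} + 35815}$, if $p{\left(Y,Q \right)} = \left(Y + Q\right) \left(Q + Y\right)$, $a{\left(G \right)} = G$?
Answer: $\frac{1}{35831} \approx 2.7909 \cdot 10^{-5}$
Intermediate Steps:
$K{\left(m,Z \right)} = -9 + Z$
$b{\left(F \right)} = 3 + F$
$p{\left(Y,Q \right)} = \left(Q + Y\right)^{2}$ ($p{\left(Y,Q \right)} = \left(Q + Y\right) \left(Q + Y\right) = \left(Q + Y\right)^{2}$)
$\frac{1}{p{\left(b{\left(a{\left(-3 \right)} \right)},K{\left(-17,13 \right)} \right)} + 35815} = \frac{1}{\left(\left(-9 + 13\right) + \left(3 - 3\right)\right)^{2} + 35815} = \frac{1}{\left(4 + 0\right)^{2} + 35815} = \frac{1}{4^{2} + 35815} = \frac{1}{16 + 35815} = \frac{1}{35831}$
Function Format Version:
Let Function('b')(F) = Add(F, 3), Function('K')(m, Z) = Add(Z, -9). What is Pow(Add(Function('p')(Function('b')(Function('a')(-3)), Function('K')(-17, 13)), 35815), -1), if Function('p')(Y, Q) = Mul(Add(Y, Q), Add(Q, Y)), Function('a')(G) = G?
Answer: Rational(1, 35831) ≈ 2.7909e-5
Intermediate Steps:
Function('K')(m, Z) = Add(-9, Z)
Function('b')(F) = Add(3, F)
Function('p')(Y, Q) = Pow(Add(Q, Y), 2) (Function('p')(Y, Q) = Mul(Add(Q, Y), Add(Q, Y)) = Pow(Add(Q, Y), 2))
Pow(Add(Function('p')(Function('b')(Function('a')(-3)), Function('K')(-17, 13)), 35815), -1) = Pow(Add(Pow(Add(Add(-9, 13), Add(3, -3)), 2), 35815), -1) = Pow(Add(Pow(Add(4, 0), 2), 35815), -1) = Pow(Add(Pow(4, 2), 35815), -1) = Pow(Add(16, 35815), -1) = Pow(35831, -1) = Rational(1, 35831)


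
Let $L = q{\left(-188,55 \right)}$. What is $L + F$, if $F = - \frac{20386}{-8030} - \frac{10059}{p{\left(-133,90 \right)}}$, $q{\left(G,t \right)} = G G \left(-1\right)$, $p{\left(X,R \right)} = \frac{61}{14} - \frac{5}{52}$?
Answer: $- \frac{7114590029}{188705} \approx -37702.0$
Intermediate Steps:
$p{\left(X,R \right)} = \frac{1551}{364}$ ($p{\left(X,R \right)} = 61 \cdot \frac{1}{14} - \frac{5}{52} = \frac{61}{14} - \frac{5}{52} = \frac{1551}{364}$)
$q{\left(G,t \right)} = - G^{2}$ ($q{\left(G,t \right)} = G^{2} \left(-1\right) = - G^{2}$)
$F = - \frac{445000509}{188705}$ ($F = - \frac{20386}{-8030} - \frac{10059}{\frac{1551}{364}} = \left(-20386\right) \left(- \frac{1}{8030}\right) - \frac{1220492}{517} = \frac{10193}{4015} - \frac{1220492}{517} = - \frac{445000509}{188705} \approx -2358.2$)
$L = -35344$ ($L = - \left(-188\right)^{2} = \left(-1\right) 35344 = -35344$)
$L + F = -35344 - \frac{445000509}{188705} = - \frac{7114590029}{188705}$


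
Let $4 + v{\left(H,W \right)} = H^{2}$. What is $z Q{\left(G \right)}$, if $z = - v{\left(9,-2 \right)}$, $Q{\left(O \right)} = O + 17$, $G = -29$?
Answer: $924$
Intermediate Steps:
$Q{\left(O \right)} = 17 + O$
$v{\left(H,W \right)} = -4 + H^{2}$
$z = -77$ ($z = - (-4 + 9^{2}) = - (-4 + 81) = \left(-1\right) 77 = -77$)
$z Q{\left(G \right)} = - 77 \left(17 - 29\right) = \left(-77\right) \left(-12\right) = 924$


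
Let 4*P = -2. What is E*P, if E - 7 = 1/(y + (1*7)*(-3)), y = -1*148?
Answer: -591/169 ≈ -3.4970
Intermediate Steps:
P = -½ (P = (¼)*(-2) = -½ ≈ -0.50000)
y = -148
E = 1182/169 (E = 7 + 1/(-148 + (1*7)*(-3)) = 7 + 1/(-148 + 7*(-3)) = 7 + 1/(-148 - 21) = 7 + 1/(-169) = 7 - 1/169 = 1182/169 ≈ 6.9941)
E*P = (1182/169)*(-½) = -591/169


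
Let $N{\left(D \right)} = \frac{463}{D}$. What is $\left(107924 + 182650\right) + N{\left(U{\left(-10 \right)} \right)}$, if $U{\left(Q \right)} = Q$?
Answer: $\frac{2905277}{10} \approx 2.9053 \cdot 10^{5}$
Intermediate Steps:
$\left(107924 + 182650\right) + N{\left(U{\left(-10 \right)} \right)} = \left(107924 + 182650\right) + \frac{463}{-10} = 290574 + 463 \left(- \frac{1}{10}\right) = 290574 - \frac{463}{10} = \frac{2905277}{10}$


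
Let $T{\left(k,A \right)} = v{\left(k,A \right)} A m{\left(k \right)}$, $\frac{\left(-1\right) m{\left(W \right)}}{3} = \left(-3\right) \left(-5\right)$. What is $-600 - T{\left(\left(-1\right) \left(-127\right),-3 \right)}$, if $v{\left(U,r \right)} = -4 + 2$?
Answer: $-330$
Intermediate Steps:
$v{\left(U,r \right)} = -2$
$m{\left(W \right)} = -45$ ($m{\left(W \right)} = - 3 \left(\left(-3\right) \left(-5\right)\right) = \left(-3\right) 15 = -45$)
$T{\left(k,A \right)} = 90 A$ ($T{\left(k,A \right)} = - 2 A \left(-45\right) = 90 A$)
$-600 - T{\left(\left(-1\right) \left(-127\right),-3 \right)} = -600 - 90 \left(-3\right) = -600 - -270 = -600 + 270 = -330$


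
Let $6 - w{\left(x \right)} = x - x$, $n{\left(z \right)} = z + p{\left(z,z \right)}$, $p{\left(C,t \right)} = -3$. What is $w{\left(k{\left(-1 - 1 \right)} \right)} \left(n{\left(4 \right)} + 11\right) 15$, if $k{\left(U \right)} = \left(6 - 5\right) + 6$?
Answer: $1080$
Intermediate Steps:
$k{\left(U \right)} = 7$ ($k{\left(U \right)} = 1 + 6 = 7$)
$n{\left(z \right)} = -3 + z$ ($n{\left(z \right)} = z - 3 = -3 + z$)
$w{\left(x \right)} = 6$ ($w{\left(x \right)} = 6 - \left(x - x\right) = 6 - 0 = 6 + 0 = 6$)
$w{\left(k{\left(-1 - 1 \right)} \right)} \left(n{\left(4 \right)} + 11\right) 15 = 6 \left(\left(-3 + 4\right) + 11\right) 15 = 6 \left(1 + 11\right) 15 = 6 \cdot 12 \cdot 15 = 72 \cdot 15 = 1080$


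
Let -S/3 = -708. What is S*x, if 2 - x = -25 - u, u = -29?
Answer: -4248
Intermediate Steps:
S = 2124 (S = -3*(-708) = 2124)
x = -2 (x = 2 - (-25 - 1*(-29)) = 2 - (-25 + 29) = 2 - 1*4 = 2 - 4 = -2)
S*x = 2124*(-2) = -4248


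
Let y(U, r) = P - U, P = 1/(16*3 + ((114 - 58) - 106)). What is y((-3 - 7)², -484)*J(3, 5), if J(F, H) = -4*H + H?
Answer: 3015/2 ≈ 1507.5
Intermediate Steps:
P = -½ (P = 1/(48 + (56 - 106)) = 1/(48 - 50) = 1/(-2) = -½ ≈ -0.50000)
y(U, r) = -½ - U
J(F, H) = -3*H
y((-3 - 7)², -484)*J(3, 5) = (-½ - (-3 - 7)²)*(-3*5) = (-½ - 1*(-10)²)*(-15) = (-½ - 1*100)*(-15) = (-½ - 100)*(-15) = -201/2*(-15) = 3015/2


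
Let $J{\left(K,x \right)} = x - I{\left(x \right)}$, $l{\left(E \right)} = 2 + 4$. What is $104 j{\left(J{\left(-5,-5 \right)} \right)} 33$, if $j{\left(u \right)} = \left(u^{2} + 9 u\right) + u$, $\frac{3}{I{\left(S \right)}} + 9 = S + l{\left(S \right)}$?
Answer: $- \frac{682539}{8} \approx -85317.0$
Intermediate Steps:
$l{\left(E \right)} = 6$
$I{\left(S \right)} = \frac{3}{-3 + S}$ ($I{\left(S \right)} = \frac{3}{-9 + \left(S + 6\right)} = \frac{3}{-9 + \left(6 + S\right)} = \frac{3}{-3 + S}$)
$J{\left(K,x \right)} = x - \frac{3}{-3 + x}$
$j{\left(u \right)} = u^{2} + 10 u$
$104 j{\left(J{\left(-5,-5 \right)} \right)} 33 = 104 \frac{-3 - 5 \left(-3 - 5\right)}{-3 - 5} \left(10 + \frac{-3 - 5 \left(-3 - 5\right)}{-3 - 5}\right) 33 = 104 \frac{-3 - -40}{-8} \left(10 + \frac{-3 - -40}{-8}\right) 33 = 104 - \frac{-3 + 40}{8} \left(10 - \frac{-3 + 40}{8}\right) 33 = 104 \left(- \frac{1}{8}\right) 37 \left(10 - \frac{37}{8}\right) 33 = 104 \left(- \frac{37 \left(10 - \frac{37}{8}\right)}{8}\right) 33 = 104 \left(\left(- \frac{37}{8}\right) \frac{43}{8}\right) 33 = 104 \left(- \frac{1591}{64}\right) 33 = \left(- \frac{20683}{8}\right) 33 = - \frac{682539}{8}$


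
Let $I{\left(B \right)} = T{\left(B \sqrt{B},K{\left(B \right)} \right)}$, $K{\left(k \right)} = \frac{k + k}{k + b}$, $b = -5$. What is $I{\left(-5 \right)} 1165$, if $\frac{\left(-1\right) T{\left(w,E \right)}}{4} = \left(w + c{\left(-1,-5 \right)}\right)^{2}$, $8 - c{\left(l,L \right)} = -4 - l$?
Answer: $18640 + 512600 i \sqrt{5} \approx 18640.0 + 1.1462 \cdot 10^{6} i$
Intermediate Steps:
$c{\left(l,L \right)} = 12 + l$ ($c{\left(l,L \right)} = 8 - \left(-4 - l\right) = 8 + \left(4 + l\right) = 12 + l$)
$K{\left(k \right)} = \frac{2 k}{-5 + k}$ ($K{\left(k \right)} = \frac{k + k}{k - 5} = \frac{2 k}{-5 + k}$)
$T{\left(w,E \right)} = - 4 \left(11 + w\right)^{2}$ ($T{\left(w,E \right)} = - 4 \left(w + \left(12 - 1\right)\right)^{2} = - 4 \left(w + 11\right)^{2} = - 4 \left(11 + w\right)^{2}$)
$I{\left(B \right)} = - 4 \left(11 + B^{\frac{3}{2}}\right)^{2}$ ($I{\left(B \right)} = - 4 \left(11 + B \sqrt{B}\right)^{2} = - 4 \left(11 + B^{\frac{3}{2}}\right)^{2}$)
$I{\left(-5 \right)} 1165 = - 4 \left(11 + \left(-5\right)^{\frac{3}{2}}\right)^{2} \cdot 1165 = - 4 \left(11 - 5 i \sqrt{5}\right)^{2} \cdot 1165 = - 4660 \left(11 - 5 i \sqrt{5}\right)^{2}$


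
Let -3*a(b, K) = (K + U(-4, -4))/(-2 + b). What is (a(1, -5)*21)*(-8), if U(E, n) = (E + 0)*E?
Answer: -616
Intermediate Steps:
U(E, n) = E² (U(E, n) = E*E = E²)
a(b, K) = -(16 + K)/(3*(-2 + b)) (a(b, K) = -(K + (-4)²)/(3*(-2 + b)) = -(K + 16)/(3*(-2 + b)) = -(16 + K)/(3*(-2 + b)))
(a(1, -5)*21)*(-8) = (((-16 - 1*(-5))/(3*(-2 + 1)))*21)*(-8) = (((⅓)*(-16 + 5)/(-1))*21)*(-8) = (((⅓)*(-1)*(-11))*21)*(-8) = ((11/3)*21)*(-8) = 77*(-8) = -616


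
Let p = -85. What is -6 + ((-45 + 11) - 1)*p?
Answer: 2969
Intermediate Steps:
-6 + ((-45 + 11) - 1)*p = -6 + ((-45 + 11) - 1)*(-85) = -6 + (-34 - 1)*(-85) = -6 - 35*(-85) = -6 + 2975 = 2969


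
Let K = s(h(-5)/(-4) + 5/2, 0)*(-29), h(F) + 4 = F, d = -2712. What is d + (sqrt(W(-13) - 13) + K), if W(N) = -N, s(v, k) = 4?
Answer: -2828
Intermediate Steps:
h(F) = -4 + F
K = -116 (K = 4*(-29) = -116)
d + (sqrt(W(-13) - 13) + K) = -2712 + (sqrt(-1*(-13) - 13) - 116) = -2712 + (sqrt(13 - 13) - 116) = -2712 + (sqrt(0) - 116) = -2712 + (0 - 116) = -2712 - 116 = -2828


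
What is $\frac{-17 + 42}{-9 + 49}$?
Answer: $\frac{5}{8} \approx 0.625$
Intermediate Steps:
$\frac{-17 + 42}{-9 + 49} = \frac{25}{40} = 25 \cdot \frac{1}{40} = \frac{5}{8}$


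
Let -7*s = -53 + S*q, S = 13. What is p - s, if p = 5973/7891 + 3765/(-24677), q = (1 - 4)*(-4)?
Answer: 20880602063/1363083449 ≈ 15.319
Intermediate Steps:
q = 12 (q = -3*(-4) = 12)
s = -103/7 (s = -(-53 + 13*12)/7 = -(-53 + 156)/7 = -⅐*103 = -103/7 ≈ -14.714)
p = 117686106/194726207 (p = 5973*(1/7891) + 3765*(-1/24677) = 5973/7891 - 3765/24677 = 117686106/194726207 ≈ 0.60437)
p - s = 117686106/194726207 - 1*(-103/7) = 117686106/194726207 + 103/7 = 20880602063/1363083449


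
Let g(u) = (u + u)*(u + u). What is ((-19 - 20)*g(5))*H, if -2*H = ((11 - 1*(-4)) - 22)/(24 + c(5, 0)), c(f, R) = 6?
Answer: -455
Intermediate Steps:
H = 7/60 (H = -((11 - 1*(-4)) - 22)/(2*(24 + 6)) = -((11 + 4) - 22)/(2*30) = -(15 - 22)/(2*30) = -(-7)/(2*30) = -½*(-7/30) = 7/60 ≈ 0.11667)
g(u) = 4*u² (g(u) = (2*u)*(2*u) = 4*u²)
((-19 - 20)*g(5))*H = ((-19 - 20)*(4*5²))*(7/60) = -156*25*(7/60) = -39*100*(7/60) = -3900*7/60 = -455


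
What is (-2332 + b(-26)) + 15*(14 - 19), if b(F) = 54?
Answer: -2353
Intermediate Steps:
(-2332 + b(-26)) + 15*(14 - 19) = (-2332 + 54) + 15*(14 - 19) = -2278 + 15*(-5) = -2278 - 75 = -2353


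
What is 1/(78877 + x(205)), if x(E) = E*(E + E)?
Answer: 1/162927 ≈ 6.1377e-6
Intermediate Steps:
x(E) = 2*E**2 (x(E) = E*(2*E) = 2*E**2)
1/(78877 + x(205)) = 1/(78877 + 2*205**2) = 1/(78877 + 2*42025) = 1/(78877 + 84050) = 1/162927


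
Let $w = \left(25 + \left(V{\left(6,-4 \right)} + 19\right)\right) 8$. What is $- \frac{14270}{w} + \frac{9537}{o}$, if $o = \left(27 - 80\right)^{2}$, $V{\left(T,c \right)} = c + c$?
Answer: $- \frac{18668887}{404496} \approx -46.153$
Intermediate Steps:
$V{\left(T,c \right)} = 2 c$
$o = 2809$ ($o = \left(-53\right)^{2} = 2809$)
$w = 288$ ($w = \left(25 + \left(2 \left(-4\right) + 19\right)\right) 8 = \left(25 + \left(-8 + 19\right)\right) 8 = \left(25 + 11\right) 8 = 36 \cdot 8 = 288$)
$- \frac{14270}{w} + \frac{9537}{o} = - \frac{14270}{288} + \frac{9537}{2809} = \left(-14270\right) \frac{1}{288} + 9537 \cdot \frac{1}{2809} = - \frac{7135}{144} + \frac{9537}{2809} = - \frac{18668887}{404496}$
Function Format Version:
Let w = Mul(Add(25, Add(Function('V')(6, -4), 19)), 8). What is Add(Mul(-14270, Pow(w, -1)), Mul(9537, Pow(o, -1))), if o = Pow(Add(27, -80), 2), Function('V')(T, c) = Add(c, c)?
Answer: Rational(-18668887, 404496) ≈ -46.153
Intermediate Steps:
Function('V')(T, c) = Mul(2, c)
o = 2809 (o = Pow(-53, 2) = 2809)
w = 288 (w = Mul(Add(25, Add(Mul(2, -4), 19)), 8) = Mul(Add(25, Add(-8, 19)), 8) = Mul(Add(25, 11), 8) = Mul(36, 8) = 288)
Add(Mul(-14270, Pow(w, -1)), Mul(9537, Pow(o, -1))) = Add(Mul(-14270, Pow(288, -1)), Mul(9537, Pow(2809, -1))) = Add(Mul(-14270, Rational(1, 288)), Mul(9537, Rational(1, 2809))) = Add(Rational(-7135, 144), Rational(9537, 2809)) = Rational(-18668887, 404496)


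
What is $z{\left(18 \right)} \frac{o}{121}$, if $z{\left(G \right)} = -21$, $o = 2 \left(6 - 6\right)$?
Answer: $0$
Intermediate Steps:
$o = 0$ ($o = 2 \cdot 0 = 0$)
$z{\left(18 \right)} \frac{o}{121} = - 21 \cdot \frac{0}{121} = - 21 \cdot 0 \cdot \frac{1}{121} = \left(-21\right) 0 = 0$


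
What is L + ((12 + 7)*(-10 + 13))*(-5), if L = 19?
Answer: -266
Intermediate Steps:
L + ((12 + 7)*(-10 + 13))*(-5) = 19 + ((12 + 7)*(-10 + 13))*(-5) = 19 + (19*3)*(-5) = 19 + 57*(-5) = 19 - 285 = -266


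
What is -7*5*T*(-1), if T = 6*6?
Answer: 1260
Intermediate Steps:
T = 36
-7*5*T*(-1) = -7*5*36*(-1) = -1260*(-1) = -7*(-180) = 1260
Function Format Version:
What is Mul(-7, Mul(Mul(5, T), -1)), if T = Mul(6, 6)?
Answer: 1260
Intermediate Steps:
T = 36
Mul(-7, Mul(Mul(5, T), -1)) = Mul(-7, Mul(Mul(5, 36), -1)) = Mul(-7, Mul(180, -1)) = Mul(-7, -180) = 1260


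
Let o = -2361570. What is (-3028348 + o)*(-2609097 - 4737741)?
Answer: 39598854379284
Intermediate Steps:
(-3028348 + o)*(-2609097 - 4737741) = (-3028348 - 2361570)*(-2609097 - 4737741) = -5389918*(-7346838) = 39598854379284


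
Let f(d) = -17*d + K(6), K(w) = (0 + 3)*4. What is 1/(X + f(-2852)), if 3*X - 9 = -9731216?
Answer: -3/9585719 ≈ -3.1297e-7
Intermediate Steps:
K(w) = 12 (K(w) = 3*4 = 12)
X = -9731207/3 (X = 3 + (1/3)*(-9731216) = 3 - 9731216/3 = -9731207/3 ≈ -3.2437e+6)
f(d) = 12 - 17*d (f(d) = -17*d + 12 = 12 - 17*d)
1/(X + f(-2852)) = 1/(-9731207/3 + (12 - 17*(-2852))) = 1/(-9731207/3 + (12 + 48484)) = 1/(-9731207/3 + 48496) = 1/(-9585719/3) = -3/9585719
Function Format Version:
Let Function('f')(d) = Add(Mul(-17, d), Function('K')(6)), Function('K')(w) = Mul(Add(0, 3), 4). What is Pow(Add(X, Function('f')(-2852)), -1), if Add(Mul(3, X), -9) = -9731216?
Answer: Rational(-3, 9585719) ≈ -3.1297e-7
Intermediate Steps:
Function('K')(w) = 12 (Function('K')(w) = Mul(3, 4) = 12)
X = Rational(-9731207, 3) (X = Add(3, Mul(Rational(1, 3), -9731216)) = Add(3, Rational(-9731216, 3)) = Rational(-9731207, 3) ≈ -3.2437e+6)
Function('f')(d) = Add(12, Mul(-17, d)) (Function('f')(d) = Add(Mul(-17, d), 12) = Add(12, Mul(-17, d)))
Pow(Add(X, Function('f')(-2852)), -1) = Pow(Add(Rational(-9731207, 3), Add(12, Mul(-17, -2852))), -1) = Pow(Add(Rational(-9731207, 3), Add(12, 48484)), -1) = Pow(Add(Rational(-9731207, 3), 48496), -1) = Pow(Rational(-9585719, 3), -1) = Rational(-3, 9585719)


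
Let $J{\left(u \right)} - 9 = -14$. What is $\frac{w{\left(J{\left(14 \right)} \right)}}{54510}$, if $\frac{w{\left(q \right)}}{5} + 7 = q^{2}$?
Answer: $\frac{3}{1817} \approx 0.0016511$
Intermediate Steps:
$J{\left(u \right)} = -5$ ($J{\left(u \right)} = 9 - 14 = -5$)
$w{\left(q \right)} = -35 + 5 q^{2}$
$\frac{w{\left(J{\left(14 \right)} \right)}}{54510} = \frac{-35 + 5 \left(-5\right)^{2}}{54510} = \left(-35 + 5 \cdot 25\right) \frac{1}{54510} = \left(-35 + 125\right) \frac{1}{54510} = 90 \cdot \frac{1}{54510} = \frac{3}{1817}$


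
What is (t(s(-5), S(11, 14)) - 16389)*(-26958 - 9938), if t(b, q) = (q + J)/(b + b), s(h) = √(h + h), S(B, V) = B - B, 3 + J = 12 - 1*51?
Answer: 604688544 - 387408*I*√10/5 ≈ 6.0469e+8 - 2.4502e+5*I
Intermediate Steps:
J = -42 (J = -3 + (12 - 1*51) = -3 + (12 - 51) = -3 - 39 = -42)
S(B, V) = 0
s(h) = √2*√h (s(h) = √(2*h) = √2*√h)
t(b, q) = (-42 + q)/(2*b) (t(b, q) = (q - 42)/(b + b) = (-42 + q)/((2*b)) = (-42 + q)*(1/(2*b)) = (-42 + q)/(2*b))
(t(s(-5), S(11, 14)) - 16389)*(-26958 - 9938) = ((-42 + 0)/(2*((√2*√(-5)))) - 16389)*(-26958 - 9938) = ((½)*(-42)/(√2*(I*√5)) - 16389)*(-36896) = ((½)*(-42)/(I*√10) - 16389)*(-36896) = ((½)*(-I*√10/10)*(-42) - 16389)*(-36896) = (21*I*√10/10 - 16389)*(-36896) = (-16389 + 21*I*√10/10)*(-36896) = 604688544 - 387408*I*√10/5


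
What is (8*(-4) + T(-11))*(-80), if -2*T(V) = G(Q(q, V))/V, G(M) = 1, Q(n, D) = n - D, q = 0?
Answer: 28120/11 ≈ 2556.4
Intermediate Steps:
T(V) = -1/(2*V)
(8*(-4) + T(-11))*(-80) = (8*(-4) - ½/(-11))*(-80) = (-32 - ½*(-1/11))*(-80) = (-32 + 1/22)*(-80) = -703/22*(-80) = 28120/11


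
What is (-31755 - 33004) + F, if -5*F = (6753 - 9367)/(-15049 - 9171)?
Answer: -3921158757/60550 ≈ -64759.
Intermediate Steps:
F = -1307/60550 (F = -(6753 - 9367)/(5*(-15049 - 9171)) = -(-2614)/(5*(-24220)) = -(-2614)*(-1)/(5*24220) = -1/5*1307/12110 = -1307/60550 ≈ -0.021585)
(-31755 - 33004) + F = (-31755 - 33004) - 1307/60550 = -64759 - 1307/60550 = -3921158757/60550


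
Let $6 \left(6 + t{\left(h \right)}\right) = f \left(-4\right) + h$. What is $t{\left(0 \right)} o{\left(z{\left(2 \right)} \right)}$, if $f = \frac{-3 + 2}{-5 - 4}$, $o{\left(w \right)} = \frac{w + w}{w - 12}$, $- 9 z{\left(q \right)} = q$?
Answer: $- \frac{328}{1485} \approx -0.22088$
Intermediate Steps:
$z{\left(q \right)} = - \frac{q}{9}$
$o{\left(w \right)} = \frac{2 w}{-12 + w}$
$f = \frac{1}{9}$ ($f = - \frac{1}{-9} = \left(-1\right) \left(- \frac{1}{9}\right) = \frac{1}{9} \approx 0.11111$)
$t{\left(h \right)} = - \frac{164}{27} + \frac{h}{6}$ ($t{\left(h \right)} = -6 + \frac{\frac{1}{9} \left(-4\right) + h}{6} = -6 + \frac{- \frac{4}{9} + h}{6} = -6 + \left(- \frac{2}{27} + \frac{h}{6}\right) = - \frac{164}{27} + \frac{h}{6}$)
$t{\left(0 \right)} o{\left(z{\left(2 \right)} \right)} = \left(- \frac{164}{27} + \frac{1}{6} \cdot 0\right) \frac{2 \left(\left(- \frac{1}{9}\right) 2\right)}{-12 - \frac{2}{9}} = \left(- \frac{164}{27} + 0\right) 2 \left(- \frac{2}{9}\right) \frac{1}{-12 - \frac{2}{9}} = - \frac{164 \cdot 2 \left(- \frac{2}{9}\right) \frac{1}{- \frac{110}{9}}}{27} = - \frac{164 \cdot 2 \left(- \frac{2}{9}\right) \left(- \frac{9}{110}\right)}{27} = \left(- \frac{164}{27}\right) \frac{2}{55} = - \frac{328}{1485}$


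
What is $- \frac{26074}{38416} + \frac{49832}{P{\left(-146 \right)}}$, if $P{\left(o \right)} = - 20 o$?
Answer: $\frac{114888127}{7010920} \approx 16.387$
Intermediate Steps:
$- \frac{26074}{38416} + \frac{49832}{P{\left(-146 \right)}} = - \frac{26074}{38416} + \frac{49832}{\left(-20\right) \left(-146\right)} = \left(-26074\right) \frac{1}{38416} + \frac{49832}{2920} = - \frac{13037}{19208} + 49832 \cdot \frac{1}{2920} = - \frac{13037}{19208} + \frac{6229}{365} = \frac{114888127}{7010920}$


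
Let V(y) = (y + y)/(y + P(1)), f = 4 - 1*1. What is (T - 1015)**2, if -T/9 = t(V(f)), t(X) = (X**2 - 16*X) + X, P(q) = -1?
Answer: 477481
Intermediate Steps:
f = 3 (f = 4 - 1 = 3)
V(y) = 2*y/(-1 + y) (V(y) = (y + y)/(y - 1) = (2*y)/(-1 + y) = 2*y/(-1 + y))
t(X) = X**2 - 15*X
T = 324 (T = -9*2*3/(-1 + 3)*(-15 + 2*3/(-1 + 3)) = -9*2*3/2*(-15 + 2*3/2) = -9*2*3*(1/2)*(-15 + 2*3*(1/2)) = -27*(-15 + 3) = -27*(-12) = -9*(-36) = 324)
(T - 1015)**2 = (324 - 1015)**2 = (-691)**2 = 477481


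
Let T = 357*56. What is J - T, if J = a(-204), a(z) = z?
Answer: -20196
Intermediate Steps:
J = -204
T = 19992
J - T = -204 - 1*19992 = -204 - 19992 = -20196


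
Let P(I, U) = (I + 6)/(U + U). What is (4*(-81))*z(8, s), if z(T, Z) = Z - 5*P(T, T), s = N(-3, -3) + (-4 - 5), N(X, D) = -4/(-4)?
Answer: 8019/2 ≈ 4009.5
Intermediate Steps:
P(I, U) = (6 + I)/(2*U) (P(I, U) = (6 + I)/((2*U)) = (6 + I)*(1/(2*U)) = (6 + I)/(2*U))
N(X, D) = 1 (N(X, D) = -4*(-1/4) = 1)
s = -8 (s = 1 + (-4 - 5) = 1 - 9 = -8)
z(T, Z) = Z - 5*(6 + T)/(2*T)
(4*(-81))*z(8, s) = (4*(-81))*(-5/2 - 8 - 15/8) = -324*(-5/2 - 8 - 15*1/8) = -324*(-5/2 - 8 - 15/8) = -324*(-99/8) = 8019/2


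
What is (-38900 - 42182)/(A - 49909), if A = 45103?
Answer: 40541/2403 ≈ 16.871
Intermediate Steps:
(-38900 - 42182)/(A - 49909) = (-38900 - 42182)/(45103 - 49909) = -81082/(-4806) = -81082*(-1/4806) = 40541/2403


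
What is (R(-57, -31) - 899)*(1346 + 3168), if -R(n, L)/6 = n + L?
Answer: -1674694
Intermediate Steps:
R(n, L) = -6*L - 6*n (R(n, L) = -6*(n + L) = -6*(L + n) = -6*L - 6*n)
(R(-57, -31) - 899)*(1346 + 3168) = ((-6*(-31) - 6*(-57)) - 899)*(1346 + 3168) = ((186 + 342) - 899)*4514 = (528 - 899)*4514 = -371*4514 = -1674694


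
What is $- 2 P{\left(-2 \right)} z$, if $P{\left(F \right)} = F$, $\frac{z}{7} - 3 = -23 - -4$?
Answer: $-448$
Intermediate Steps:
$z = -112$ ($z = 21 + 7 \left(-23 - -4\right) = 21 + 7 \left(-23 + 4\right) = 21 + 7 \left(-19\right) = 21 - 133 = -112$)
$- 2 P{\left(-2 \right)} z = \left(-2\right) \left(-2\right) \left(-112\right) = 4 \left(-112\right) = -448$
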